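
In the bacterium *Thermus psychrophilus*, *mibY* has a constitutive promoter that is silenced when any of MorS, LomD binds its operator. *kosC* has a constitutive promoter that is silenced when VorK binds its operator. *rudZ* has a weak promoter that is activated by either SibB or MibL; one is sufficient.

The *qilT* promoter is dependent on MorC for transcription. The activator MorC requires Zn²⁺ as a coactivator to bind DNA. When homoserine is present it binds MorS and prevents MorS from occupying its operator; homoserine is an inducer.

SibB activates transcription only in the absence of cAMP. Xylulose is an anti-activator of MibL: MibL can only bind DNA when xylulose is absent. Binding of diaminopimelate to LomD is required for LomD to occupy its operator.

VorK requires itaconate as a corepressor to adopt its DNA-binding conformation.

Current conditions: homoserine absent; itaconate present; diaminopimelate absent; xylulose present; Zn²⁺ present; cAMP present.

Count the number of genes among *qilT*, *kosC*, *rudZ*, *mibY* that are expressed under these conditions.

Zn²⁺ is present, so MorC is active.
No repressor is bound and MorC is active, so *qilT* is transcribed.
→ *qilT* is ON.
Itaconate is present, so VorK is active.
With repressor VorK bound, *kosC* is not transcribed.
→ *kosC* is OFF.
cAMP is present, so SibB is inactive.
Xylulose is present, so MibL is inactive.
No activator is available at the *rudZ* promoter, so *rudZ* is not transcribed.
→ *rudZ* is OFF.
Homoserine is absent, so MorS is active.
Diaminopimelate is absent, so LomD is inactive.
With repressor MorS bound, *mibY* is not transcribed.
→ *mibY* is OFF.
1 of the 4 genes is transcribed.

1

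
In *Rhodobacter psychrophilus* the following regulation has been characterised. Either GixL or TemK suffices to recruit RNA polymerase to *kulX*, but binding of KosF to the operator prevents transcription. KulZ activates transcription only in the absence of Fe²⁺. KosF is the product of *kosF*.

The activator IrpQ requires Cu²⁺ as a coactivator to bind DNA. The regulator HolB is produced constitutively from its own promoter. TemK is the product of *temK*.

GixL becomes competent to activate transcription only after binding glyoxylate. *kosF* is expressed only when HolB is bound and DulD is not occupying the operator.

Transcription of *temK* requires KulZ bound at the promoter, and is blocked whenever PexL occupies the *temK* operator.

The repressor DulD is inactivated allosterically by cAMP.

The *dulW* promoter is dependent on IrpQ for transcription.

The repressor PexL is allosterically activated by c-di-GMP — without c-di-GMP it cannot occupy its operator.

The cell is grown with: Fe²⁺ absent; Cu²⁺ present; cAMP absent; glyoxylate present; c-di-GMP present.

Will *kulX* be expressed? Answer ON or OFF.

Glyoxylate is present, so GixL is active.
c-di-GMP is present, so PexL is active.
Fe²⁺ is absent, so KulZ is active.
With repressor PexL bound, *temK* is not transcribed.
So TemK is not produced.
cAMP is absent, so DulD is active.
HolB is produced constitutively and is active.
With repressor DulD bound, *kosF* is not transcribed.
So KosF is not produced.
Activator GixL is present, so *kulX* is transcribed.

ON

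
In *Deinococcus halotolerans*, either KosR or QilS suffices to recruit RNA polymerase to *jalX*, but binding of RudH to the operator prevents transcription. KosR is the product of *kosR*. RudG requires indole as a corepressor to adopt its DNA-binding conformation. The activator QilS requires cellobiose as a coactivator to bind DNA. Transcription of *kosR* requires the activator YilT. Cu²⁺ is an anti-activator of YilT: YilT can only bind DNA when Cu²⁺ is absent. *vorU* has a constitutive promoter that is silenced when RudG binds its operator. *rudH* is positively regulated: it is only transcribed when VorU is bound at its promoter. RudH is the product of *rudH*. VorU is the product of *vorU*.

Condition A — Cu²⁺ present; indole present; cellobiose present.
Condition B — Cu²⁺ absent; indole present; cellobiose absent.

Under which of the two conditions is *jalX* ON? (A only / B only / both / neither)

Condition A:
Cu²⁺ is present, so YilT is inactive.
Required activator YilT is absent, so *kosR* is not transcribed.
So KosR is not produced.
Indole is present, so RudG is active.
With repressor RudG bound, *vorU* is not transcribed.
So VorU is not produced.
Required activator VorU is absent, so *rudH* is not transcribed.
So RudH is not produced.
Cellobiose is present, so QilS is active.
Activator QilS is present, so *jalX* is transcribed.
→ *jalX* is ON in A.
Condition B:
Cu²⁺ is absent, so YilT is active.
No repressor is bound and YilT is active, so *kosR* is transcribed.
So KosR is produced and active.
Indole is present, so RudG is active.
With repressor RudG bound, *vorU* is not transcribed.
So VorU is not produced.
Required activator VorU is absent, so *rudH* is not transcribed.
So RudH is not produced.
Cellobiose is absent, so QilS is inactive.
Activator KosR is present, so *jalX* is transcribed.
→ *jalX* is ON in B.

both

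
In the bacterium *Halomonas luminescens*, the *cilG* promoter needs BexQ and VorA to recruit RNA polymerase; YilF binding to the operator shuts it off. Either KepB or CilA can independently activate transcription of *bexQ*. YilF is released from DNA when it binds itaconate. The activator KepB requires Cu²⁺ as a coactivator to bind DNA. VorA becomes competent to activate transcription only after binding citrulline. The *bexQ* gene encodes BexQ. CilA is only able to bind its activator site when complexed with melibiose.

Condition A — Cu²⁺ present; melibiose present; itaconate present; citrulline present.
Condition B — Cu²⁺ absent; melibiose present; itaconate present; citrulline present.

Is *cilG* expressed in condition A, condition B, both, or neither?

Condition A:
Cu²⁺ is present, so KepB is active.
Melibiose is present, so CilA is active.
Activator KepB is present, so *bexQ* is transcribed.
So BexQ is produced and active.
Itaconate is present, so YilF is inactive.
Citrulline is present, so VorA is active.
No repressor is bound and BexQ and VorA are active, so *cilG* is transcribed.
→ *cilG* is ON in A.
Condition B:
Cu²⁺ is absent, so KepB is inactive.
Melibiose is present, so CilA is active.
Activator CilA is present, so *bexQ* is transcribed.
So BexQ is produced and active.
Itaconate is present, so YilF is inactive.
Citrulline is present, so VorA is active.
No repressor is bound and BexQ and VorA are active, so *cilG* is transcribed.
→ *cilG* is ON in B.

both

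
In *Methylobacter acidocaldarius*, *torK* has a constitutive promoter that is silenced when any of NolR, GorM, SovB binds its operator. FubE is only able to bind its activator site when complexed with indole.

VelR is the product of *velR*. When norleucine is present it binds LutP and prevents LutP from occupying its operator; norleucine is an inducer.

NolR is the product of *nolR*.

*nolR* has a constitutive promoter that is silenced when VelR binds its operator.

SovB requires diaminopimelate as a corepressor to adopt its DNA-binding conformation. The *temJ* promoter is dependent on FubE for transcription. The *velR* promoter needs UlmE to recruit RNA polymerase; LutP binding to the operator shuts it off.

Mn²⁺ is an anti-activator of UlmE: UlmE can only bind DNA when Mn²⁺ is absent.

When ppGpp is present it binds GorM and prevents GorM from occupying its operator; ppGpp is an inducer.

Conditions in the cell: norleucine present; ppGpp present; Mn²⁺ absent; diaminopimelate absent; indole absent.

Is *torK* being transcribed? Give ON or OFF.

ON

Mn²⁺ is absent, so UlmE is active.
Norleucine is present, so LutP is inactive.
No repressor is bound and UlmE is active, so *velR* is transcribed.
So VelR is produced and active.
With repressor VelR bound, *nolR* is not transcribed.
So NolR is not produced.
ppGpp is present, so GorM is inactive.
Diaminopimelate is absent, so SovB is inactive.
With no repressor bound, *torK* is transcribed.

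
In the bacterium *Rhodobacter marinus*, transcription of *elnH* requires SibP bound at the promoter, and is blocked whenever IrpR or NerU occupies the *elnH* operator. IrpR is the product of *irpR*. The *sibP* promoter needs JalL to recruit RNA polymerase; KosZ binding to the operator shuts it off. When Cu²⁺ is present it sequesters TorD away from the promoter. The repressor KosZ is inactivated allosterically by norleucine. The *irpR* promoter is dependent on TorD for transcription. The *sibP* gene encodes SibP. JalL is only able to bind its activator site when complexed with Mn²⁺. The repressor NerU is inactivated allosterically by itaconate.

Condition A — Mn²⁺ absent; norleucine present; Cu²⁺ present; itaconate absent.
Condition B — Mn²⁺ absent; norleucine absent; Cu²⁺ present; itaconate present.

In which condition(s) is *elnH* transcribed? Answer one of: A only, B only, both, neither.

neither

Condition A:
Mn²⁺ is absent, so JalL is inactive.
Norleucine is present, so KosZ is inactive.
Required activator JalL is absent, so *sibP* is not transcribed.
So SibP is not produced.
Cu²⁺ is present, so TorD is inactive.
Required activator TorD is absent, so *irpR* is not transcribed.
So IrpR is not produced.
Itaconate is absent, so NerU is active.
With repressor NerU bound, *elnH* is not transcribed.
→ *elnH* is OFF in A.
Condition B:
Mn²⁺ is absent, so JalL is inactive.
Norleucine is absent, so KosZ is active.
With repressor KosZ bound, *sibP* is not transcribed.
So SibP is not produced.
Cu²⁺ is present, so TorD is inactive.
Required activator TorD is absent, so *irpR* is not transcribed.
So IrpR is not produced.
Itaconate is present, so NerU is inactive.
Required activator SibP is absent, so *elnH* is not transcribed.
→ *elnH* is OFF in B.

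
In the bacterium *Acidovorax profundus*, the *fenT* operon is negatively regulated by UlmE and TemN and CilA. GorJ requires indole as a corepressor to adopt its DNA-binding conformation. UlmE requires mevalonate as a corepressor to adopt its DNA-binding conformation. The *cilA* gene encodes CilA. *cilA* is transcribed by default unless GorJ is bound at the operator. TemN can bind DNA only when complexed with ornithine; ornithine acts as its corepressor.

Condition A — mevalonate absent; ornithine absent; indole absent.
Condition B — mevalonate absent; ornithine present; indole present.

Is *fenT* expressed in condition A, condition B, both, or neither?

neither

Condition A:
Mevalonate is absent, so UlmE is inactive.
Ornithine is absent, so TemN is inactive.
Indole is absent, so GorJ is inactive.
With no repressor bound, *cilA* is transcribed.
So CilA is produced and active.
With repressor CilA bound, *fenT* is not transcribed.
→ *fenT* is OFF in A.
Condition B:
Mevalonate is absent, so UlmE is inactive.
Ornithine is present, so TemN is active.
Indole is present, so GorJ is active.
With repressor GorJ bound, *cilA* is not transcribed.
So CilA is not produced.
With repressor TemN bound, *fenT* is not transcribed.
→ *fenT* is OFF in B.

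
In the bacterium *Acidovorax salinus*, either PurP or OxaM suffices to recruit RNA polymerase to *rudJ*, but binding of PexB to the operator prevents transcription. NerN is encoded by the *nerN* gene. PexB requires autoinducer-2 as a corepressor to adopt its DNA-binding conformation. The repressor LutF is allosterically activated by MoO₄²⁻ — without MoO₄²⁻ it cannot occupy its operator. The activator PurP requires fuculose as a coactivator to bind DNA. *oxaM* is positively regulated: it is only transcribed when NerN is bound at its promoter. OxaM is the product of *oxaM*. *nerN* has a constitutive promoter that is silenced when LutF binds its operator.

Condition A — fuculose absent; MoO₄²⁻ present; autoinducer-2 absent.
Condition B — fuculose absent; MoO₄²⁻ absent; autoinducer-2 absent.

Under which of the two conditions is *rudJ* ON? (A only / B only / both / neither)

B only

Condition A:
Fuculose is absent, so PurP is inactive.
MoO₄²⁻ is present, so LutF is active.
With repressor LutF bound, *nerN* is not transcribed.
So NerN is not produced.
Required activator NerN is absent, so *oxaM* is not transcribed.
So OxaM is not produced.
Autoinducer-2 is absent, so PexB is inactive.
No activator is available at the *rudJ* promoter, so *rudJ* is not transcribed.
→ *rudJ* is OFF in A.
Condition B:
Fuculose is absent, so PurP is inactive.
MoO₄²⁻ is absent, so LutF is inactive.
With no repressor bound, *nerN* is transcribed.
So NerN is produced and active.
No repressor is bound and NerN is active, so *oxaM* is transcribed.
So OxaM is produced and active.
Autoinducer-2 is absent, so PexB is inactive.
Activator OxaM is present, so *rudJ* is transcribed.
→ *rudJ* is ON in B.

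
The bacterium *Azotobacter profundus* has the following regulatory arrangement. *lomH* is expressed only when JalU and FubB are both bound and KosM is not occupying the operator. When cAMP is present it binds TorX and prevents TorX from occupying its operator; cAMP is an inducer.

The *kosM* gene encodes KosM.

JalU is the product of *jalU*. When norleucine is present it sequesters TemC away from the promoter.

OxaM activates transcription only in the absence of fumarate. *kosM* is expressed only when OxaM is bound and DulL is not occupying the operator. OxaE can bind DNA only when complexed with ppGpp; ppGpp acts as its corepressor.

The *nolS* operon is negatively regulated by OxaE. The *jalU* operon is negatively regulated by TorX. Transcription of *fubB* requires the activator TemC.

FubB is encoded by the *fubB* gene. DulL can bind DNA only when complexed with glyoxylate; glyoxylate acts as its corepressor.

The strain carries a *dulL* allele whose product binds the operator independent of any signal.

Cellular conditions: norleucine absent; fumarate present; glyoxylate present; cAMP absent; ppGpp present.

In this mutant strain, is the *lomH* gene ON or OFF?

OFF

cAMP is absent, so TorX is active.
With repressor TorX bound, *jalU* is not transcribed.
So JalU is not produced.
Fumarate is present, so OxaM is inactive.
DulL is constitutively active in this strain.
With repressor DulL bound, *kosM* is not transcribed.
So KosM is not produced.
Norleucine is absent, so TemC is active.
No repressor is bound and TemC is active, so *fubB* is transcribed.
So FubB is produced and active.
Required activator JalU is absent, so *lomH* is not transcribed.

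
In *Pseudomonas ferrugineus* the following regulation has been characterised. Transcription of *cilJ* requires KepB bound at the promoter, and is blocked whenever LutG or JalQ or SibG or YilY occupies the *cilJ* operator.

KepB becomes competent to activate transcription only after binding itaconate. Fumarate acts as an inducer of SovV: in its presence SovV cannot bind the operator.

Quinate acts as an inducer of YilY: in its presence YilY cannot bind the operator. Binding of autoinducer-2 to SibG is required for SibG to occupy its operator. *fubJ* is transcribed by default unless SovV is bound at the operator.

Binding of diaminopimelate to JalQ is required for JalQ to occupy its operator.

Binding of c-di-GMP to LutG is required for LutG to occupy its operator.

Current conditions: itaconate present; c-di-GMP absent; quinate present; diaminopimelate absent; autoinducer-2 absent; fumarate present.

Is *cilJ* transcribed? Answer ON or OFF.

Itaconate is present, so KepB is active.
c-di-GMP is absent, so LutG is inactive.
Diaminopimelate is absent, so JalQ is inactive.
Autoinducer-2 is absent, so SibG is inactive.
Quinate is present, so YilY is inactive.
No repressor is bound and KepB is active, so *cilJ* is transcribed.

ON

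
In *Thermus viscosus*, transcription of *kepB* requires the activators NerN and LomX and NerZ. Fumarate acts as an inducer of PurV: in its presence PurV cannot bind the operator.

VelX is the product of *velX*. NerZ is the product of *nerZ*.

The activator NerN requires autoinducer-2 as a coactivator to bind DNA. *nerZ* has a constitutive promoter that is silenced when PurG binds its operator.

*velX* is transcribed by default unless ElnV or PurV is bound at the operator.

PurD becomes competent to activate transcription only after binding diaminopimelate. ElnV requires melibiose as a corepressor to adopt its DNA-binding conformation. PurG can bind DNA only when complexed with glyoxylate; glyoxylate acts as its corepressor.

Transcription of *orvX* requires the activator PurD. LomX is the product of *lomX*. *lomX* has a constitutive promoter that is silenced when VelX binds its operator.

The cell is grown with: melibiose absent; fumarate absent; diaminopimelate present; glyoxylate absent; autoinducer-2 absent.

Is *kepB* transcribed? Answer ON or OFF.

Autoinducer-2 is absent, so NerN is inactive.
Melibiose is absent, so ElnV is inactive.
Fumarate is absent, so PurV is active.
With repressor PurV bound, *velX* is not transcribed.
So VelX is not produced.
With no repressor bound, *lomX* is transcribed.
So LomX is produced and active.
Glyoxylate is absent, so PurG is inactive.
With no repressor bound, *nerZ* is transcribed.
So NerZ is produced and active.
Required activator NerN is absent, so *kepB* is not transcribed.

OFF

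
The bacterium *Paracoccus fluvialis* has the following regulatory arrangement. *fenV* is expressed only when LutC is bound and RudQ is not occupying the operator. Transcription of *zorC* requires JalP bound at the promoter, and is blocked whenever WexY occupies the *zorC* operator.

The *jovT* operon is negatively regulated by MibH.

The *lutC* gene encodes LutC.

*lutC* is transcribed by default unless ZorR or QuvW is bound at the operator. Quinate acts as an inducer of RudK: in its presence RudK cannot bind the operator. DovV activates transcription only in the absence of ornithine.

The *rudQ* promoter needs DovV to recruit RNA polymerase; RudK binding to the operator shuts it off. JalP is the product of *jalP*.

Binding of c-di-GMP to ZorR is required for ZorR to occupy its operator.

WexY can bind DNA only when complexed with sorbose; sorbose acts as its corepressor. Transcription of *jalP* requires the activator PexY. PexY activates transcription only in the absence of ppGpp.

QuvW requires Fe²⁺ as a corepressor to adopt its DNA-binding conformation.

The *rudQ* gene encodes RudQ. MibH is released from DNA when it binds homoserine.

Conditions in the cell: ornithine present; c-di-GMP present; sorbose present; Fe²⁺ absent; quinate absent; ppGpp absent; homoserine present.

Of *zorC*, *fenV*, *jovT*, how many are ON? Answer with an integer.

Sorbose is present, so WexY is active.
ppGpp is absent, so PexY is active.
No repressor is bound and PexY is active, so *jalP* is transcribed.
So JalP is produced and active.
With repressor WexY bound, *zorC* is not transcribed.
→ *zorC* is OFF.
Ornithine is present, so DovV is inactive.
Quinate is absent, so RudK is active.
With repressor RudK bound, *rudQ* is not transcribed.
So RudQ is not produced.
c-di-GMP is present, so ZorR is active.
Fe²⁺ is absent, so QuvW is inactive.
With repressor ZorR bound, *lutC* is not transcribed.
So LutC is not produced.
Required activator LutC is absent, so *fenV* is not transcribed.
→ *fenV* is OFF.
Homoserine is present, so MibH is inactive.
With no repressor bound, *jovT* is transcribed.
→ *jovT* is ON.
1 of the 3 genes is transcribed.

1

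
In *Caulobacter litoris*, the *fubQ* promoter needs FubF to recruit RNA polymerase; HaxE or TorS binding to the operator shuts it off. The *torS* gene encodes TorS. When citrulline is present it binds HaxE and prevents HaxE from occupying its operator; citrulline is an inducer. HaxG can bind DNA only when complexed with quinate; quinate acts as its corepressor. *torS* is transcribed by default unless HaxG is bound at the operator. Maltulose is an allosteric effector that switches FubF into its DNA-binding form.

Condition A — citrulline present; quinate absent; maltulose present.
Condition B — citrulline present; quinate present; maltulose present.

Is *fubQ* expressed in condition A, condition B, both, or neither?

B only

Condition A:
Citrulline is present, so HaxE is inactive.
Quinate is absent, so HaxG is inactive.
With no repressor bound, *torS* is transcribed.
So TorS is produced and active.
Maltulose is present, so FubF is active.
With repressor TorS bound, *fubQ* is not transcribed.
→ *fubQ* is OFF in A.
Condition B:
Citrulline is present, so HaxE is inactive.
Quinate is present, so HaxG is active.
With repressor HaxG bound, *torS* is not transcribed.
So TorS is not produced.
Maltulose is present, so FubF is active.
No repressor is bound and FubF is active, so *fubQ* is transcribed.
→ *fubQ* is ON in B.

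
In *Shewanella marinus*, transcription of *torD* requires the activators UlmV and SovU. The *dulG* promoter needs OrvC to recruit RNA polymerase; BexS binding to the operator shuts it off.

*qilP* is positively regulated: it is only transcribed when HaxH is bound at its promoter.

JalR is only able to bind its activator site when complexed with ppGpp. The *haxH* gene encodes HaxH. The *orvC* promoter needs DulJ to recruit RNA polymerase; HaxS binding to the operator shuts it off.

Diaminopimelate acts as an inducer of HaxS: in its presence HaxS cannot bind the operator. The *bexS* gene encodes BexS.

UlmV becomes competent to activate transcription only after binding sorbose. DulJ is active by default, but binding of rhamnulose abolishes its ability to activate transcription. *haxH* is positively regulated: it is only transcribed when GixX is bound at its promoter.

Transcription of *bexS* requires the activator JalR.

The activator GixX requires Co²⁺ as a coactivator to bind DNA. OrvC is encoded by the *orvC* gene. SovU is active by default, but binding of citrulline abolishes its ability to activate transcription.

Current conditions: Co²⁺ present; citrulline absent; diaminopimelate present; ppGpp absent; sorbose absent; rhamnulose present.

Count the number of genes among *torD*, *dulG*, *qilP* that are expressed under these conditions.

1

Sorbose is absent, so UlmV is inactive.
Citrulline is absent, so SovU is active.
Required activator UlmV is absent, so *torD* is not transcribed.
→ *torD* is OFF.
ppGpp is absent, so JalR is inactive.
Required activator JalR is absent, so *bexS* is not transcribed.
So BexS is not produced.
Rhamnulose is present, so DulJ is inactive.
Diaminopimelate is present, so HaxS is inactive.
Required activator DulJ is absent, so *orvC* is not transcribed.
So OrvC is not produced.
Required activator OrvC is absent, so *dulG* is not transcribed.
→ *dulG* is OFF.
Co²⁺ is present, so GixX is active.
No repressor is bound and GixX is active, so *haxH* is transcribed.
So HaxH is produced and active.
No repressor is bound and HaxH is active, so *qilP* is transcribed.
→ *qilP* is ON.
1 of the 3 genes is transcribed.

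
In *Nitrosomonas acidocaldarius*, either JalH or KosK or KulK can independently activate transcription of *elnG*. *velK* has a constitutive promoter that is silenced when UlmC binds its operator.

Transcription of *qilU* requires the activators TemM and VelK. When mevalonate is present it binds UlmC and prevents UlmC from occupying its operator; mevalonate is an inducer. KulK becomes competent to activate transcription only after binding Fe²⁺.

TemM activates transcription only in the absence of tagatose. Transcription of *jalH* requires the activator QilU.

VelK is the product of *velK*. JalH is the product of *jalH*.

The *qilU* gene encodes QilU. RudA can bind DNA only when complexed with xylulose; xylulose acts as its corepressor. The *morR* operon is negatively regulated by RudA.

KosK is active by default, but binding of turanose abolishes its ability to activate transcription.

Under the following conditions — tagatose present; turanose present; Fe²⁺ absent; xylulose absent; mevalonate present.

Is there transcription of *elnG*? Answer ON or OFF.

OFF

Tagatose is present, so TemM is inactive.
Mevalonate is present, so UlmC is inactive.
With no repressor bound, *velK* is transcribed.
So VelK is produced and active.
Required activator TemM is absent, so *qilU* is not transcribed.
So QilU is not produced.
Required activator QilU is absent, so *jalH* is not transcribed.
So JalH is not produced.
Turanose is present, so KosK is inactive.
Fe²⁺ is absent, so KulK is inactive.
No activator is available at the *elnG* promoter, so *elnG* is not transcribed.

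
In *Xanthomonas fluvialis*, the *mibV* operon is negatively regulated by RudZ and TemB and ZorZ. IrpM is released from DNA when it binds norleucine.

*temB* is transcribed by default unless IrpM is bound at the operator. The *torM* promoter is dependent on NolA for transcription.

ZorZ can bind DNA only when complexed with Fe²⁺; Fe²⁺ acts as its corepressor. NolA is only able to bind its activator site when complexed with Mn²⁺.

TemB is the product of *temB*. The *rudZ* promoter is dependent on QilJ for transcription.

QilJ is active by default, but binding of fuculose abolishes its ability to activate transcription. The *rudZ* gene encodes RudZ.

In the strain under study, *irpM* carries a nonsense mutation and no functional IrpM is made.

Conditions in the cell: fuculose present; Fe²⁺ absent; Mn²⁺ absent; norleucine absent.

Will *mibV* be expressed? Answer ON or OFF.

OFF

Fuculose is present, so QilJ is inactive.
Required activator QilJ is absent, so *rudZ* is not transcribed.
So RudZ is not produced.
IrpM is non-functional in this strain, so it has no effect.
With no repressor bound, *temB* is transcribed.
So TemB is produced and active.
Fe²⁺ is absent, so ZorZ is inactive.
With repressor TemB bound, *mibV* is not transcribed.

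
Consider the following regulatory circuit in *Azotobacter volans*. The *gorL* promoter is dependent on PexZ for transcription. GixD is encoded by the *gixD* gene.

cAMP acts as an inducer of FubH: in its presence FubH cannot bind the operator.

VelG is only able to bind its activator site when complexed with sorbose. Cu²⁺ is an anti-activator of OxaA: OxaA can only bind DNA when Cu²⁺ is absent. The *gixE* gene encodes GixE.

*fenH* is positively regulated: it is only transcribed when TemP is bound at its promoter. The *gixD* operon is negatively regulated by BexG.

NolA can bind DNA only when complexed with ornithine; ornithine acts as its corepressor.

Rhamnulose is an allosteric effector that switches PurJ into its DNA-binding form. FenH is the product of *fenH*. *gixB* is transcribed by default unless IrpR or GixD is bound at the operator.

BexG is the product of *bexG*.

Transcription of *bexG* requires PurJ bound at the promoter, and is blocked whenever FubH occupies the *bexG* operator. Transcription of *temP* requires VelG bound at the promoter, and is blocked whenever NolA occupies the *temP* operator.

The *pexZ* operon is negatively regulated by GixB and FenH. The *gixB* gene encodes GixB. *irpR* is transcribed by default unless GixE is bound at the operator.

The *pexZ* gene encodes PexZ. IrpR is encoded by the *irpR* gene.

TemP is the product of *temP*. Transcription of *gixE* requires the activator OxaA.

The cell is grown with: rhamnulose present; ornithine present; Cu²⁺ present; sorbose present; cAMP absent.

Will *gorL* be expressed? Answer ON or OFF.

ON

Cu²⁺ is present, so OxaA is inactive.
Required activator OxaA is absent, so *gixE* is not transcribed.
So GixE is not produced.
With no repressor bound, *irpR* is transcribed.
So IrpR is produced and active.
cAMP is absent, so FubH is active.
Rhamnulose is present, so PurJ is active.
With repressor FubH bound, *bexG* is not transcribed.
So BexG is not produced.
With no repressor bound, *gixD* is transcribed.
So GixD is produced and active.
With repressor IrpR bound, *gixB* is not transcribed.
So GixB is not produced.
Ornithine is present, so NolA is active.
Sorbose is present, so VelG is active.
With repressor NolA bound, *temP* is not transcribed.
So TemP is not produced.
Required activator TemP is absent, so *fenH* is not transcribed.
So FenH is not produced.
With no repressor bound, *pexZ* is transcribed.
So PexZ is produced and active.
No repressor is bound and PexZ is active, so *gorL* is transcribed.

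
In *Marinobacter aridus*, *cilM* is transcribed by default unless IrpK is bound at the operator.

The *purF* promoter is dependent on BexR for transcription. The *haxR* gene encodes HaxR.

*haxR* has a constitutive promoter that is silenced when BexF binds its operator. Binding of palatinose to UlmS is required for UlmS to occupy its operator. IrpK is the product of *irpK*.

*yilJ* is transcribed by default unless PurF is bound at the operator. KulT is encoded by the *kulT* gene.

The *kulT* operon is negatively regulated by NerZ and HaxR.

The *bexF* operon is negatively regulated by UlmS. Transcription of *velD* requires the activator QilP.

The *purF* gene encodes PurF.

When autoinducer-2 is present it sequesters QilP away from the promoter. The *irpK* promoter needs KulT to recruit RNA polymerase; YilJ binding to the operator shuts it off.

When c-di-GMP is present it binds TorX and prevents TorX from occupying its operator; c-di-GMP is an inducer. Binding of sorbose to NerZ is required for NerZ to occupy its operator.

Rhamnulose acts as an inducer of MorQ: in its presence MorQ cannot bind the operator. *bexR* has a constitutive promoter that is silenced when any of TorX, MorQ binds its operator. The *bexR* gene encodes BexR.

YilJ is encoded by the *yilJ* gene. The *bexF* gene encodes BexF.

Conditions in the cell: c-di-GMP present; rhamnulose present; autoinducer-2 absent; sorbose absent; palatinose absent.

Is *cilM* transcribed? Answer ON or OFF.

OFF

c-di-GMP is present, so TorX is inactive.
Rhamnulose is present, so MorQ is inactive.
With no repressor bound, *bexR* is transcribed.
So BexR is produced and active.
No repressor is bound and BexR is active, so *purF* is transcribed.
So PurF is produced and active.
With repressor PurF bound, *yilJ* is not transcribed.
So YilJ is not produced.
Sorbose is absent, so NerZ is inactive.
Palatinose is absent, so UlmS is inactive.
With no repressor bound, *bexF* is transcribed.
So BexF is produced and active.
With repressor BexF bound, *haxR* is not transcribed.
So HaxR is not produced.
With no repressor bound, *kulT* is transcribed.
So KulT is produced and active.
No repressor is bound and KulT is active, so *irpK* is transcribed.
So IrpK is produced and active.
With repressor IrpK bound, *cilM* is not transcribed.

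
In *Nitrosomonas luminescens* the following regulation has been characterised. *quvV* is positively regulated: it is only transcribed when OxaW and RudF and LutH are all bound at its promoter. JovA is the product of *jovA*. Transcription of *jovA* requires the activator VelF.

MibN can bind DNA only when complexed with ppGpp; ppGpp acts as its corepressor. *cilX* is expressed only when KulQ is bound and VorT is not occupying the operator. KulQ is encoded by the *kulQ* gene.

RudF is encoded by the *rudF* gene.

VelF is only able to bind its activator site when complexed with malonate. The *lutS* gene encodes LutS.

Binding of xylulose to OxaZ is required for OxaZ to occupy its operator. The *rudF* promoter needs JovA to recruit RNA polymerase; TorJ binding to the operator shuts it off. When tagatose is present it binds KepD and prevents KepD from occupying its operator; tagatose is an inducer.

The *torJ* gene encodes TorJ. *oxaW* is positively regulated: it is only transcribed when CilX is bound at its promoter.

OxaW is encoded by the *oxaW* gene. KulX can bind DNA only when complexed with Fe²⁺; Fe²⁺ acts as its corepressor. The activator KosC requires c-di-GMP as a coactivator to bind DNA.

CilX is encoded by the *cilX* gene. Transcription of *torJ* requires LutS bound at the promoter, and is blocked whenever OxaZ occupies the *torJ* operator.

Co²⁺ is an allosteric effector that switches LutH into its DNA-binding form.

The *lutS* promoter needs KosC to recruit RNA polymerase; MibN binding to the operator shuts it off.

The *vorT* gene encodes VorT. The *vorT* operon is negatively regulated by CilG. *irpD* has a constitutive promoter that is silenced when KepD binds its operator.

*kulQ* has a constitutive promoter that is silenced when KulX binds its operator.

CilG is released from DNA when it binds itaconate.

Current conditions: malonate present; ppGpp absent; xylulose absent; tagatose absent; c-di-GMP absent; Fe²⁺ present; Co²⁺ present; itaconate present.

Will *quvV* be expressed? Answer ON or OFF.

OFF

Itaconate is present, so CilG is inactive.
With no repressor bound, *vorT* is transcribed.
So VorT is produced and active.
Fe²⁺ is present, so KulX is active.
With repressor KulX bound, *kulQ* is not transcribed.
So KulQ is not produced.
With repressor VorT bound, *cilX* is not transcribed.
So CilX is not produced.
Required activator CilX is absent, so *oxaW* is not transcribed.
So OxaW is not produced.
Malonate is present, so VelF is active.
No repressor is bound and VelF is active, so *jovA* is transcribed.
So JovA is produced and active.
Xylulose is absent, so OxaZ is inactive.
ppGpp is absent, so MibN is inactive.
c-di-GMP is absent, so KosC is inactive.
Required activator KosC is absent, so *lutS* is not transcribed.
So LutS is not produced.
Required activator LutS is absent, so *torJ* is not transcribed.
So TorJ is not produced.
No repressor is bound and JovA is active, so *rudF* is transcribed.
So RudF is produced and active.
Co²⁺ is present, so LutH is active.
Required activator OxaW is absent, so *quvV* is not transcribed.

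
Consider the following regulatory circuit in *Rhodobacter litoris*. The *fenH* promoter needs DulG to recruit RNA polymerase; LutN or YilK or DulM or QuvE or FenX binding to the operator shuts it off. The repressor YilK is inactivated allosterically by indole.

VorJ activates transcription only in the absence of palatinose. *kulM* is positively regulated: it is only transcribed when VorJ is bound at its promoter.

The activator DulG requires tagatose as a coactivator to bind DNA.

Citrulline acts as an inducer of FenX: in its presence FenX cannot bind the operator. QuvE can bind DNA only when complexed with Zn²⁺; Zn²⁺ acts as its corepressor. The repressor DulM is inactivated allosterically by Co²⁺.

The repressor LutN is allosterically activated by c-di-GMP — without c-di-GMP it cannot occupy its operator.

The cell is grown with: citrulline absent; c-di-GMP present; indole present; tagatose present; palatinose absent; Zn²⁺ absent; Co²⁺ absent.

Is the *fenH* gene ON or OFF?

OFF

c-di-GMP is present, so LutN is active.
Indole is present, so YilK is inactive.
Co²⁺ is absent, so DulM is active.
Zn²⁺ is absent, so QuvE is inactive.
Tagatose is present, so DulG is active.
Citrulline is absent, so FenX is active.
With repressor LutN bound, *fenH* is not transcribed.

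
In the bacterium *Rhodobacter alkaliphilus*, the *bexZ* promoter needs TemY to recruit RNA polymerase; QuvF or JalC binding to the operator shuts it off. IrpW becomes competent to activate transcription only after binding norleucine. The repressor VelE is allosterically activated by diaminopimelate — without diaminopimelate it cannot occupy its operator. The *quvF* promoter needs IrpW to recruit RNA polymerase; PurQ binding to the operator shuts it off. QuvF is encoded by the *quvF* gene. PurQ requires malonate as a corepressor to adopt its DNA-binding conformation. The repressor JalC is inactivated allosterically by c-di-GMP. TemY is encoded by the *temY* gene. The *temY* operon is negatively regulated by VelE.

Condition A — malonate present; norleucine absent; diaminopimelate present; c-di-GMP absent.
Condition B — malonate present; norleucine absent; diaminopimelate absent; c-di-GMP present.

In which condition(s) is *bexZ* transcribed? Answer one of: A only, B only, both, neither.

Condition A:
Malonate is present, so PurQ is active.
Norleucine is absent, so IrpW is inactive.
With repressor PurQ bound, *quvF* is not transcribed.
So QuvF is not produced.
Diaminopimelate is present, so VelE is active.
With repressor VelE bound, *temY* is not transcribed.
So TemY is not produced.
c-di-GMP is absent, so JalC is active.
With repressor JalC bound, *bexZ* is not transcribed.
→ *bexZ* is OFF in A.
Condition B:
Malonate is present, so PurQ is active.
Norleucine is absent, so IrpW is inactive.
With repressor PurQ bound, *quvF* is not transcribed.
So QuvF is not produced.
Diaminopimelate is absent, so VelE is inactive.
With no repressor bound, *temY* is transcribed.
So TemY is produced and active.
c-di-GMP is present, so JalC is inactive.
No repressor is bound and TemY is active, so *bexZ* is transcribed.
→ *bexZ* is ON in B.

B only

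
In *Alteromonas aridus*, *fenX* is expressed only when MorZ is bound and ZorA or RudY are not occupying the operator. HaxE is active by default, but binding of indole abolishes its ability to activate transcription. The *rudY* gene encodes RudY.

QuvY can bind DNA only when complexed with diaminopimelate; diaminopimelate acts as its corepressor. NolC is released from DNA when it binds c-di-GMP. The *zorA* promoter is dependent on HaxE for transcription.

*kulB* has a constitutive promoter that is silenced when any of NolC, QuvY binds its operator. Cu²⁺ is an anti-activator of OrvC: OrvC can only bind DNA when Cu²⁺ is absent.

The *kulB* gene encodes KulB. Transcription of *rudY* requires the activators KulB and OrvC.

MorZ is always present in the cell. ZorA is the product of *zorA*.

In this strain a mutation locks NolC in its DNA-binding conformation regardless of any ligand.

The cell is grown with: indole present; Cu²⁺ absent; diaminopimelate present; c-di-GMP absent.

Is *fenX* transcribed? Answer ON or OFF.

ON

Indole is present, so HaxE is inactive.
Required activator HaxE is absent, so *zorA* is not transcribed.
So ZorA is not produced.
NolC is constitutively active in this strain.
Diaminopimelate is present, so QuvY is active.
With repressor NolC bound, *kulB* is not transcribed.
So KulB is not produced.
Cu²⁺ is absent, so OrvC is active.
Required activator KulB is absent, so *rudY* is not transcribed.
So RudY is not produced.
MorZ is produced constitutively and is active.
No repressor is bound and MorZ is active, so *fenX* is transcribed.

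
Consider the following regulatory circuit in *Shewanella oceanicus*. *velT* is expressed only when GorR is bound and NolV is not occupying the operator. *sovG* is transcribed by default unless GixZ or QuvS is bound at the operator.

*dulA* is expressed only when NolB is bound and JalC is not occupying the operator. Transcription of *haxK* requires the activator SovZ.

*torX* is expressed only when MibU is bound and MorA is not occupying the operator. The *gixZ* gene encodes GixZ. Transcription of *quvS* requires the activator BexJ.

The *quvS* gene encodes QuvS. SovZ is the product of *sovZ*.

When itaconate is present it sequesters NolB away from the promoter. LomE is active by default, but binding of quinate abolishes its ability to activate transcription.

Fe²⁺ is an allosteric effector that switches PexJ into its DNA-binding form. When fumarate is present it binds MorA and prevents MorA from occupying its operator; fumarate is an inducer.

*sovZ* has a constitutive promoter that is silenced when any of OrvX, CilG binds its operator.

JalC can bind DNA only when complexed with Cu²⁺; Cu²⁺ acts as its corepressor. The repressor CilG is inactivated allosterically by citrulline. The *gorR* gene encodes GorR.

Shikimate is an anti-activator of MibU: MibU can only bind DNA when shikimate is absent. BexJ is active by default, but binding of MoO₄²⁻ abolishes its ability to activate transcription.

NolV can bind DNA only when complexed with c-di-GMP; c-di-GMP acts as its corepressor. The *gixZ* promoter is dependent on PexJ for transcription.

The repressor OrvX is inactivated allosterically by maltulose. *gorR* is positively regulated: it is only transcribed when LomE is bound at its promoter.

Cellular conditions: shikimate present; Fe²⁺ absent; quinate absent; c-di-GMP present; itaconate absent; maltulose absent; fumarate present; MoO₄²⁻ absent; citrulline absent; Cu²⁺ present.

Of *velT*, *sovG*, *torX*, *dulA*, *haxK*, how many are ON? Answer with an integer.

0

Quinate is absent, so LomE is active.
No repressor is bound and LomE is active, so *gorR* is transcribed.
So GorR is produced and active.
c-di-GMP is present, so NolV is active.
With repressor NolV bound, *velT* is not transcribed.
→ *velT* is OFF.
Fe²⁺ is absent, so PexJ is inactive.
Required activator PexJ is absent, so *gixZ* is not transcribed.
So GixZ is not produced.
MoO₄²⁻ is absent, so BexJ is active.
No repressor is bound and BexJ is active, so *quvS* is transcribed.
So QuvS is produced and active.
With repressor QuvS bound, *sovG* is not transcribed.
→ *sovG* is OFF.
Shikimate is present, so MibU is inactive.
Fumarate is present, so MorA is inactive.
Required activator MibU is absent, so *torX* is not transcribed.
→ *torX* is OFF.
Itaconate is absent, so NolB is active.
Cu²⁺ is present, so JalC is active.
With repressor JalC bound, *dulA* is not transcribed.
→ *dulA* is OFF.
Maltulose is absent, so OrvX is active.
Citrulline is absent, so CilG is active.
With repressor OrvX bound, *sovZ* is not transcribed.
So SovZ is not produced.
Required activator SovZ is absent, so *haxK* is not transcribed.
→ *haxK* is OFF.
0 of the 5 genes are transcribed.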